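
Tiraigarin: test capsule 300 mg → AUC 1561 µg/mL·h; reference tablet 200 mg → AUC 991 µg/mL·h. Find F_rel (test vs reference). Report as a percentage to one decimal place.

F_rel = 105.0%

F_rel = (AUC_test/D_test) / (AUC_ref/D_ref)
      = (1561/300) / (991/200)
      = 5.20333 / 4.955 = 1.0501 = 105.01%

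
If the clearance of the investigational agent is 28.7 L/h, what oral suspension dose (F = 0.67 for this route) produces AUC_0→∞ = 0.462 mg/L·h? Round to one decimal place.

Dose = CL × AUC_0→∞ / F
     = 28.7 × 0.462 / 0.67 = 19.7901 mg

Dose = 19.8 mg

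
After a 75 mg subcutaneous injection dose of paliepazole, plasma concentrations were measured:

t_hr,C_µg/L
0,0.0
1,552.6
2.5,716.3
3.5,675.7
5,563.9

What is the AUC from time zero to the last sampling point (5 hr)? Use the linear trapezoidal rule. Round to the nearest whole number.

Trapezoidal AUC_0→5:
  [0→1]: (0.0+552.6)/2 × 1 = 276.3
  [1→2.5]: (552.6+716.3)/2 × 1.5 = 951.675
  [2.5→3.5]: (716.3+675.7)/2 × 1 = 696.0
  [3.5→5]: (675.7+563.9)/2 × 1.5 = 929.7
  Sum = 2853.675 µg/L·hr

AUC = 2854 µg/L·hr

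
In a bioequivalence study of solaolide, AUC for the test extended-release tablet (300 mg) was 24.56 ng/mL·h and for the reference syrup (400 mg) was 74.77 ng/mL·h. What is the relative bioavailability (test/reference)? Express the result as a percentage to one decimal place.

F_rel = 43.8%

F_rel = (AUC_test/D_test) / (AUC_ref/D_ref)
      = (24.56/300) / (74.77/400)
      = 0.0818667 / 0.186925 = 0.4380 = 43.80%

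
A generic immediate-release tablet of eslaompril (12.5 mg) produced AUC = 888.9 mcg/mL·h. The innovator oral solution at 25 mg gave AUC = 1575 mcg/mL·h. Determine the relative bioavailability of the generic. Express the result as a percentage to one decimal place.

F_rel = 112.9%

F_rel = (AUC_test/D_test) / (AUC_ref/D_ref)
      = (888.9/12.5) / (1575/25)
      = 71.112 / 63 = 1.1288 = 112.88%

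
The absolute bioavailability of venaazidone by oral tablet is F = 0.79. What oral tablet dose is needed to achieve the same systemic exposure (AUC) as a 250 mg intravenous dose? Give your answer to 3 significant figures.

D_oral = 316 mg

For equal systemic exposure: F × D_ev = D_iv
D_ev = D_iv / F = 250 / 0.79 = 316.456 mg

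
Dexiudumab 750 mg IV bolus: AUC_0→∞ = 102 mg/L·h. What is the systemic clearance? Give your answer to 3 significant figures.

CL = 7.35 L/h

CL = Dose_iv / AUC_0→∞
   = 750 / 102 = 7.35294 L/h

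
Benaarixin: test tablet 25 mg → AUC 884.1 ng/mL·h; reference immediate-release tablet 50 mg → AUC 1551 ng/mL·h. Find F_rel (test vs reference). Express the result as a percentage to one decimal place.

F_rel = (AUC_test/D_test) / (AUC_ref/D_ref)
      = (884.1/25) / (1551/50)
      = 35.364 / 31.02 = 1.1400 = 114.00%

F_rel = 114.0%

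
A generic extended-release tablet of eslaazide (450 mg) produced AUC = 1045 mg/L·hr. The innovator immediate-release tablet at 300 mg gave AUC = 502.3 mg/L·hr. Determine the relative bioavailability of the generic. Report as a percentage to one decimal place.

F_rel = 138.7%

F_rel = (AUC_test/D_test) / (AUC_ref/D_ref)
      = (1045/450) / (502.3/300)
      = 2.32222 / 1.67433 = 1.3870 = 138.70%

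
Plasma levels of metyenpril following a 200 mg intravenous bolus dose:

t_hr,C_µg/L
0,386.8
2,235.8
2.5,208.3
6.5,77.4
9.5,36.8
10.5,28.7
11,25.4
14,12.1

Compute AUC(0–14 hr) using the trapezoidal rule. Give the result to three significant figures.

AUC = 1580 µg/L·hr

Trapezoidal AUC_0→14:
  [0→2]: (386.8+235.8)/2 × 2 = 622.6
  [2→2.5]: (235.8+208.3)/2 × 0.5 = 111.025
  [2.5→6.5]: (208.3+77.4)/2 × 4 = 571.4
  [6.5→9.5]: (77.4+36.8)/2 × 3 = 171.3
  [9.5→10.5]: (36.8+28.7)/2 × 1 = 32.75
  [10.5→11]: (28.7+25.4)/2 × 0.5 = 13.525
  [11→14]: (25.4+12.1)/2 × 3 = 56.25
  Sum = 1578.85 µg/L·hr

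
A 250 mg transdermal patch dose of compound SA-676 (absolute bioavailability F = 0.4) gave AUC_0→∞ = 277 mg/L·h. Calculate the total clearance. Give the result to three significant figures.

CL = 0.361 L/h

CL = F × Dose / AUC_0→∞
   = 0.4 × 250 / 277 = 0.361011 L/h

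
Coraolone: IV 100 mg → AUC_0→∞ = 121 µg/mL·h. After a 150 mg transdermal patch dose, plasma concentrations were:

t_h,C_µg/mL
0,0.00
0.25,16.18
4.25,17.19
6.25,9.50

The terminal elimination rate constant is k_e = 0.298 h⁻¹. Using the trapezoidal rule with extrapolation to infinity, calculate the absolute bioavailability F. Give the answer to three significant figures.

Trapezoidal AUC_0→6.25 (transdermal patch):
  [0→0.25]: (0.00+16.18)/2 × 0.25 = 2.0225
  [0.25→4.25]: (16.18+17.19)/2 × 4 = 66.74
  [4.25→6.25]: (17.19+9.50)/2 × 2 = 26.69
  Sum = 95.4525 µg/mL·h
Tail: C_last/k_e = 9.50/0.298 = 31.879
AUC_0→∞ (transdermal patch) = 95.4525 + 31.879 = 127.3315 µg/mL·h
F = (AUC_ev/D_ev)/(AUC_iv/D_iv) = (127.3315/150)/(121/100) = 0.848877/1.21 = 0.7016

F = 0.702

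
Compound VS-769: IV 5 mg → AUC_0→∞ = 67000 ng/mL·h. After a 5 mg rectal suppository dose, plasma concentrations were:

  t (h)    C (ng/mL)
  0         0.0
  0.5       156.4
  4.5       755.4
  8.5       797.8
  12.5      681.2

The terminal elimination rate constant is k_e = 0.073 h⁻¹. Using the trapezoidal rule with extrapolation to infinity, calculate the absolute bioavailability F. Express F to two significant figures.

Trapezoidal AUC_0→12.5 (rectal suppository):
  [0→0.5]: (0.0+156.4)/2 × 0.5 = 39.1
  [0.5→4.5]: (156.4+755.4)/2 × 4 = 1823.6
  [4.5→8.5]: (755.4+797.8)/2 × 4 = 3106.4
  [8.5→12.5]: (797.8+681.2)/2 × 4 = 2958.0
  Sum = 7927.1 ng/mL·h
Tail: C_last/k_e = 681.2/0.073 = 9331.507
AUC_0→∞ (rectal suppository) = 7927.1 + 9331.507 = 17258.607 ng/mL·h
F = (AUC_ev/D_ev)/(AUC_iv/D_iv) = (17258.607/5)/(67000/5) = 3451.7214/13400 = 0.2576

F = 0.26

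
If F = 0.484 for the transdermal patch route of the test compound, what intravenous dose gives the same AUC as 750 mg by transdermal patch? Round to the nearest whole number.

D_iv = 363 mg

Systemic exposure from an extravascular dose = F × D_ev, so the equivalent IV dose is F × D_ev.
D_iv = F × D_ev = 0.484 × 750 = 363 mg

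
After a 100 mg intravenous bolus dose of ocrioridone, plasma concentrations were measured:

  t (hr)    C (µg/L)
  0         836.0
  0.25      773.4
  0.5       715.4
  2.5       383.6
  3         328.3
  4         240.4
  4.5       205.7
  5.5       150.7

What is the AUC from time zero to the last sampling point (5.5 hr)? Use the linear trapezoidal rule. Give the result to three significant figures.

Trapezoidal AUC_0→5.5:
  [0→0.25]: (836.0+773.4)/2 × 0.25 = 201.175
  [0.25→0.5]: (773.4+715.4)/2 × 0.25 = 186.1
  [0.5→2.5]: (715.4+383.6)/2 × 2 = 1099.0
  [2.5→3]: (383.6+328.3)/2 × 0.5 = 177.975
  [3→4]: (328.3+240.4)/2 × 1 = 284.35
  [4→4.5]: (240.4+205.7)/2 × 0.5 = 111.525
  [4.5→5.5]: (205.7+150.7)/2 × 1 = 178.2
  Sum = 2238.325 µg/L·hr

AUC = 2240 µg/L·hr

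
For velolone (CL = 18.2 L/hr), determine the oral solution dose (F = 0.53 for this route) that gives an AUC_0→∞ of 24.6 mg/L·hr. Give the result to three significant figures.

Dose = 845 mg

Dose = CL × AUC_0→∞ / F
     = 18.2 × 24.6 / 0.53 = 844.755 mg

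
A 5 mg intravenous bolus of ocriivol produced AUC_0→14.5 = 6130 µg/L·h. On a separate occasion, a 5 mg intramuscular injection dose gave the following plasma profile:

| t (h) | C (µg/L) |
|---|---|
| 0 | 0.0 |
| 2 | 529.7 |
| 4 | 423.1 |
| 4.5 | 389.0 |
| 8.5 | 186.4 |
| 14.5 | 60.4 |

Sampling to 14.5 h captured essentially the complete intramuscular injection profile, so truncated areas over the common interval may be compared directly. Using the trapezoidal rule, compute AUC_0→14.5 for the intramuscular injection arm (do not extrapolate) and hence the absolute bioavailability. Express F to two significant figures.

Trapezoidal AUC_0→14.5 (intramuscular injection):
  [0→2]: (0.0+529.7)/2 × 2 = 529.7
  [2→4]: (529.7+423.1)/2 × 2 = 952.8
  [4→4.5]: (423.1+389.0)/2 × 0.5 = 203.025
  [4.5→8.5]: (389.0+186.4)/2 × 4 = 1150.8
  [8.5→14.5]: (186.4+60.4)/2 × 6 = 740.4
  Sum = 3576.725 µg/L·h
F = (AUC_ev/D_ev)/(AUC_iv/D_iv) = (3576.725/5)/(6130/5) = 715.345/1226 = 0.5835

F = 0.58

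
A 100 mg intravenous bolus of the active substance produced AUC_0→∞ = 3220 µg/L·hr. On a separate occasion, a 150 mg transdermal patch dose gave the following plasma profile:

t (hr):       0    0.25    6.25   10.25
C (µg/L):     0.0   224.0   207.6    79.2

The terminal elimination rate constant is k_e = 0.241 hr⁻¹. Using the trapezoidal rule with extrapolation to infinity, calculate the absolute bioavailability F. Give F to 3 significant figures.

Trapezoidal AUC_0→10.25 (transdermal patch):
  [0→0.25]: (0.0+224.0)/2 × 0.25 = 28.0
  [0.25→6.25]: (224.0+207.6)/2 × 6 = 1294.8
  [6.25→10.25]: (207.6+79.2)/2 × 4 = 573.6
  Sum = 1896.4 µg/L·hr
Tail: C_last/k_e = 79.2/0.241 = 328.631
AUC_0→∞ (transdermal patch) = 1896.4 + 328.631 = 2225.031 µg/L·hr
F = (AUC_ev/D_ev)/(AUC_iv/D_iv) = (2225.031/150)/(3220/100) = 14.83354/32.2 = 0.4607

F = 0.461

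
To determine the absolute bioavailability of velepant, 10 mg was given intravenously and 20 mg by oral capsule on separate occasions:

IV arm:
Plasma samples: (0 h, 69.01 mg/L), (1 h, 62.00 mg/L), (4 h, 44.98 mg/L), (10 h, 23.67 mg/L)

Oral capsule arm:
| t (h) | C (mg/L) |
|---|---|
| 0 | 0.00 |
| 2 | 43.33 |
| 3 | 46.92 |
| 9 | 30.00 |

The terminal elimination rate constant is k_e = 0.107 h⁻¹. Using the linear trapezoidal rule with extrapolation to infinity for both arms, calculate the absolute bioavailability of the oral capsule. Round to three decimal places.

Trapezoidal AUC_0→10 (IV):
  [0→1]: (69.01+62.00)/2 × 1 = 65.505
  [1→4]: (62.00+44.98)/2 × 3 = 160.47
  [4→10]: (44.98+23.67)/2 × 6 = 205.95
  Sum = 431.925 mg/L·h
IV tail: 23.67/0.107 = 221.215; AUC_iv,0→∞ = 431.925 + 221.215 = 653.14 mg/L·h
Trapezoidal AUC_0→9 (oral capsule):
  [0→2]: (0.00+43.33)/2 × 2 = 43.33
  [2→3]: (43.33+46.92)/2 × 1 = 45.125
  [3→9]: (46.92+30.00)/2 × 6 = 230.76
  Sum = 319.215 mg/L·h
oral capsule tail: 30.00/0.107 = 280.374; AUC_ev,0→∞ = 319.215 + 280.374 = 599.589 mg/L·h
F = (AUC_ev/D_ev)/(AUC_iv/D_iv) = (599.589/20)/(653.14/10) = 29.97945/65.314 = 0.4590

F = 0.459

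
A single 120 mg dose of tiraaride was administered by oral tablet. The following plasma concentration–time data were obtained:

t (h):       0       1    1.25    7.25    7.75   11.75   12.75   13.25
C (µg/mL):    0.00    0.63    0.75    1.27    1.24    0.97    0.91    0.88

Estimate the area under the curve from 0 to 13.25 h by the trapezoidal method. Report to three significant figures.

AUC = 13.0 µg/mL·h

Trapezoidal AUC_0→13.25:
  [0→1]: (0.00+0.63)/2 × 1 = 0.315
  [1→1.25]: (0.63+0.75)/2 × 0.25 = 0.1725
  [1.25→7.25]: (0.75+1.27)/2 × 6 = 6.06
  [7.25→7.75]: (1.27+1.24)/2 × 0.5 = 0.6275
  [7.75→11.75]: (1.24+0.97)/2 × 4 = 4.42
  [11.75→12.75]: (0.97+0.91)/2 × 1 = 0.94
  [12.75→13.25]: (0.91+0.88)/2 × 0.5 = 0.4475
  Sum = 12.9825 µg/mL·h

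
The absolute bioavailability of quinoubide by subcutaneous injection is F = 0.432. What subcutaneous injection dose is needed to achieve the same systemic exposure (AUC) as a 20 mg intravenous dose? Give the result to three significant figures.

For equal systemic exposure: F × D_ev = D_iv
D_ev = D_iv / F = 20 / 0.432 = 46.2963 mg

D_subcutaneous = 46.3 mg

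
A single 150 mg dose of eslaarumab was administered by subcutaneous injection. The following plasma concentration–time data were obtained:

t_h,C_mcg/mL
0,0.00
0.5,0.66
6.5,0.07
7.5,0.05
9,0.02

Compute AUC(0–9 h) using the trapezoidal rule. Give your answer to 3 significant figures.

Trapezoidal AUC_0→9:
  [0→0.5]: (0.00+0.66)/2 × 0.5 = 0.165
  [0.5→6.5]: (0.66+0.07)/2 × 6 = 2.19
  [6.5→7.5]: (0.07+0.05)/2 × 1 = 0.06
  [7.5→9]: (0.05+0.02)/2 × 1.5 = 0.0525
  Sum = 2.4675 mcg/mL·h

AUC = 2.47 mcg/mL·h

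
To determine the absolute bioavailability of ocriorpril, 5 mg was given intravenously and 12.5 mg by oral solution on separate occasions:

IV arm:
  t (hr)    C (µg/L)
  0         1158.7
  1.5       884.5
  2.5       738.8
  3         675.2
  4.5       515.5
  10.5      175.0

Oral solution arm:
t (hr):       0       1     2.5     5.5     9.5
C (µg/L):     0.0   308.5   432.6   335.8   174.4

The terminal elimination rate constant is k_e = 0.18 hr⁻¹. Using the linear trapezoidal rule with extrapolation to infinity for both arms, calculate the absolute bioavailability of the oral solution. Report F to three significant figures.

F = 0.232

Trapezoidal AUC_0→10.5 (IV):
  [0→1.5]: (1158.7+884.5)/2 × 1.5 = 1532.4
  [1.5→2.5]: (884.5+738.8)/2 × 1 = 811.65
  [2.5→3]: (738.8+675.2)/2 × 0.5 = 353.5
  [3→4.5]: (675.2+515.5)/2 × 1.5 = 893.025
  [4.5→10.5]: (515.5+175.0)/2 × 6 = 2071.5
  Sum = 5662.075 µg/L·hr
IV tail: 175.0/0.18 = 972.222; AUC_iv,0→∞ = 5662.075 + 972.222 = 6634.297 µg/L·hr
Trapezoidal AUC_0→9.5 (oral solution):
  [0→1]: (0.0+308.5)/2 × 1 = 154.25
  [1→2.5]: (308.5+432.6)/2 × 1.5 = 555.825
  [2.5→5.5]: (432.6+335.8)/2 × 3 = 1152.6
  [5.5→9.5]: (335.8+174.4)/2 × 4 = 1020.4
  Sum = 2883.075 µg/L·hr
oral solution tail: 174.4/0.18 = 968.889; AUC_ev,0→∞ = 2883.075 + 968.889 = 3851.964 µg/L·hr
F = (AUC_ev/D_ev)/(AUC_iv/D_iv) = (3851.964/12.5)/(6634.297/5) = 308.15712/1326.8594 = 0.2322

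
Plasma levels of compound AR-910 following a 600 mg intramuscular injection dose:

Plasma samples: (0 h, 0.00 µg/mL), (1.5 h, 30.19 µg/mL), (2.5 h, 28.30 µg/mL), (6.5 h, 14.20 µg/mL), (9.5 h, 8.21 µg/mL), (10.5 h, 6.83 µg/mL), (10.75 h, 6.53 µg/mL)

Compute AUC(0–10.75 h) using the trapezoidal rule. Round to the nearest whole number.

Trapezoidal AUC_0→10.75:
  [0→1.5]: (0.00+30.19)/2 × 1.5 = 22.6425
  [1.5→2.5]: (30.19+28.30)/2 × 1 = 29.245
  [2.5→6.5]: (28.30+14.20)/2 × 4 = 85.0
  [6.5→9.5]: (14.20+8.21)/2 × 3 = 33.615
  [9.5→10.5]: (8.21+6.83)/2 × 1 = 7.52
  [10.5→10.75]: (6.83+6.53)/2 × 0.25 = 1.67
  Sum = 179.6925 µg/mL·h

AUC = 180 µg/mL·h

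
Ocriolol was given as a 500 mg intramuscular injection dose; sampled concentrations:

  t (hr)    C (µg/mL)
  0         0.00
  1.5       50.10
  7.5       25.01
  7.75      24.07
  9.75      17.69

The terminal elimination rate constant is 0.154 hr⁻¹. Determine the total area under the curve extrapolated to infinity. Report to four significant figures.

Trapezoidal AUC_0→9.75:
  [0→1.5]: (0.00+50.10)/2 × 1.5 = 37.575
  [1.5→7.5]: (50.10+25.01)/2 × 6 = 225.33
  [7.5→7.75]: (25.01+24.07)/2 × 0.25 = 6.135
  [7.75→9.75]: (24.07+17.69)/2 × 2 = 41.76
  Sum = 310.8 µg/mL·hr
Extrapolated tail: C_last / k_e = 17.69 / 0.154 = 114.870
AUC_0→∞ = 310.8 + 114.870 = 425.67 µg/mL·hr

AUC = 425.7 µg/mL·hr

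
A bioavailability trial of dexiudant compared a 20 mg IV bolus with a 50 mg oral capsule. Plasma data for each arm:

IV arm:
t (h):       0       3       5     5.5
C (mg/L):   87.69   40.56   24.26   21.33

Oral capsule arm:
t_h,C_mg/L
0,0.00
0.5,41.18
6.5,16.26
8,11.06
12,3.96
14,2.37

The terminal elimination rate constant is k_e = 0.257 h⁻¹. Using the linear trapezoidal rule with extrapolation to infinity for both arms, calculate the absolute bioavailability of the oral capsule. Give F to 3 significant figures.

F = 0.283

Trapezoidal AUC_0→5.5 (IV):
  [0→3]: (87.69+40.56)/2 × 3 = 192.375
  [3→5]: (40.56+24.26)/2 × 2 = 64.82
  [5→5.5]: (24.26+21.33)/2 × 0.5 = 11.3975
  Sum = 268.5925 mg/L·h
IV tail: 21.33/0.257 = 82.996; AUC_iv,0→∞ = 268.5925 + 82.996 = 351.5885 mg/L·h
Trapezoidal AUC_0→14 (oral capsule):
  [0→0.5]: (0.00+41.18)/2 × 0.5 = 10.295
  [0.5→6.5]: (41.18+16.26)/2 × 6 = 172.32
  [6.5→8]: (16.26+11.06)/2 × 1.5 = 20.49
  [8→12]: (11.06+3.96)/2 × 4 = 30.04
  [12→14]: (3.96+2.37)/2 × 2 = 6.33
  Sum = 239.475 mg/L·h
oral capsule tail: 2.37/0.257 = 9.222; AUC_ev,0→∞ = 239.475 + 9.222 = 248.697 mg/L·h
F = (AUC_ev/D_ev)/(AUC_iv/D_iv) = (248.697/50)/(351.5885/20) = 4.97394/17.579425 = 0.2829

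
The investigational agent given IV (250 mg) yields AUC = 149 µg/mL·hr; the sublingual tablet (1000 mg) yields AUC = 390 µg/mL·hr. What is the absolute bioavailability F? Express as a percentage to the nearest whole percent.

F = 65%

F = (AUC_ev / D_ev) / (AUC_iv / D_iv)
  = (390/1000) / (149/250)
  = 0.39 / 0.596 = 0.6544
  = 65.44%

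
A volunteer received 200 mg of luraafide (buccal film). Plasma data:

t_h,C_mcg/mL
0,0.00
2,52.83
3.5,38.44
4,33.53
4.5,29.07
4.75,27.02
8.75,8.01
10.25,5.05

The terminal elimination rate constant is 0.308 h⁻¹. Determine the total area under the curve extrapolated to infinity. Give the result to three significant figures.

AUC = 258 mcg/mL·h

Trapezoidal AUC_0→10.25:
  [0→2]: (0.00+52.83)/2 × 2 = 52.83
  [2→3.5]: (52.83+38.44)/2 × 1.5 = 68.4525
  [3.5→4]: (38.44+33.53)/2 × 0.5 = 17.9925
  [4→4.5]: (33.53+29.07)/2 × 0.5 = 15.65
  [4.5→4.75]: (29.07+27.02)/2 × 0.25 = 7.01125
  [4.75→8.75]: (27.02+8.01)/2 × 4 = 70.06
  [8.75→10.25]: (8.01+5.05)/2 × 1.5 = 9.795
  Sum = 241.79125 mcg/mL·h
Extrapolated tail: C_last / k_e = 5.05 / 0.308 = 16.396
AUC_0→∞ = 241.79125 + 16.396 = 258.18725 mcg/mL·h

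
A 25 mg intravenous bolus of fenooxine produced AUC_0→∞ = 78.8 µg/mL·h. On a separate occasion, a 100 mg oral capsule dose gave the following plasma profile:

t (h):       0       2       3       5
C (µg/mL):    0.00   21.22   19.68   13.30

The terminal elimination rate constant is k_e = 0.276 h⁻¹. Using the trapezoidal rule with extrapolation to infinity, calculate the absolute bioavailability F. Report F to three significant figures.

F = 0.390

Trapezoidal AUC_0→5 (oral capsule):
  [0→2]: (0.00+21.22)/2 × 2 = 21.22
  [2→3]: (21.22+19.68)/2 × 1 = 20.45
  [3→5]: (19.68+13.30)/2 × 2 = 32.98
  Sum = 74.65 µg/mL·h
Tail: C_last/k_e = 13.30/0.276 = 48.188
AUC_0→∞ (oral capsule) = 74.65 + 48.188 = 122.838 µg/mL·h
F = (AUC_ev/D_ev)/(AUC_iv/D_iv) = (122.838/100)/(78.8/25) = 1.22838/3.152 = 0.3897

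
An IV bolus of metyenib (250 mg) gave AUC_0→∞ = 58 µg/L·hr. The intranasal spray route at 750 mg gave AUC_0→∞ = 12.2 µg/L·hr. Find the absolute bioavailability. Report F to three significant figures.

F = (AUC_ev / D_ev) / (AUC_iv / D_iv)
  = (12.2/750) / (58/250)
  = 0.0162667 / 0.232 = 0.0701

F = 0.0701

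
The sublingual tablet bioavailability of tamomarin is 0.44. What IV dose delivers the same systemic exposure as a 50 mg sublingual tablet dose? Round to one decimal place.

Systemic exposure from an extravascular dose = F × D_ev, so the equivalent IV dose is F × D_ev.
D_iv = F × D_ev = 0.44 × 50 = 22 mg

D_iv = 22.0 mg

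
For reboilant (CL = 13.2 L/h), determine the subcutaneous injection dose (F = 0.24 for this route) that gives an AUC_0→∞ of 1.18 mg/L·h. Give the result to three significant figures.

Dose = CL × AUC_0→∞ / F
     = 13.2 × 1.18 / 0.24 = 64.9 mg

Dose = 64.9 mg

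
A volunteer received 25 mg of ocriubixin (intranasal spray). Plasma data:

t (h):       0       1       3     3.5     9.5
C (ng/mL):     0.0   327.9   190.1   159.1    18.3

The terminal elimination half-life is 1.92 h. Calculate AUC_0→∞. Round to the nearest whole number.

AUC = 1352 ng/mL·h

Trapezoidal AUC_0→9.5:
  [0→1]: (0.0+327.9)/2 × 1 = 163.95
  [1→3]: (327.9+190.1)/2 × 2 = 518.0
  [3→3.5]: (190.1+159.1)/2 × 0.5 = 87.3
  [3.5→9.5]: (159.1+18.3)/2 × 6 = 532.2
  Sum = 1301.45 ng/mL·h
k_e = ln2 / t½ = 0.693147 / 1.92 = 0.3610 h^-1
Extrapolated tail: C_last / k_e = 18.3 / 0.361 = 50.693
AUC_0→∞ = 1301.45 + 50.693 = 1352.143 ng/mL·h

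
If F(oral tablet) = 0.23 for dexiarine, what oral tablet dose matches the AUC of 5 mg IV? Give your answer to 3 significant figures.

D_oral = 21.7 mg

For equal systemic exposure: F × D_ev = D_iv
D_ev = D_iv / F = 5 / 0.23 = 21.7391 mg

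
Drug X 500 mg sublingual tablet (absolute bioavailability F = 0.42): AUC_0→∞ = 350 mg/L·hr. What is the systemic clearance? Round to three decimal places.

CL = F × Dose / AUC_0→∞
   = 0.42 × 500 / 350 = 0.6 L/hr

CL = 0.600 L/hr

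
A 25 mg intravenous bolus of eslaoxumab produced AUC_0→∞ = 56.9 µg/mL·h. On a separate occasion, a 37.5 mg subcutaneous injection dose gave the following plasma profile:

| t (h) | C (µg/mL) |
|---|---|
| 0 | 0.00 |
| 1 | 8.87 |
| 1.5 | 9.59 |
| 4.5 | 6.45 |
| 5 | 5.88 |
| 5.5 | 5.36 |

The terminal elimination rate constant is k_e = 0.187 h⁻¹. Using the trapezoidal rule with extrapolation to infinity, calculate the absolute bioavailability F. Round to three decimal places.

Trapezoidal AUC_0→5.5 (subcutaneous injection):
  [0→1]: (0.00+8.87)/2 × 1 = 4.435
  [1→1.5]: (8.87+9.59)/2 × 0.5 = 4.615
  [1.5→4.5]: (9.59+6.45)/2 × 3 = 24.06
  [4.5→5]: (6.45+5.88)/2 × 0.5 = 3.0825
  [5→5.5]: (5.88+5.36)/2 × 0.5 = 2.81
  Sum = 39.0025 µg/mL·h
Tail: C_last/k_e = 5.36/0.187 = 28.663
AUC_0→∞ (subcutaneous injection) = 39.0025 + 28.663 = 67.6655 µg/mL·h
F = (AUC_ev/D_ev)/(AUC_iv/D_iv) = (67.6655/37.5)/(56.9/25) = 1.80441/2.276 = 0.7928

F = 0.793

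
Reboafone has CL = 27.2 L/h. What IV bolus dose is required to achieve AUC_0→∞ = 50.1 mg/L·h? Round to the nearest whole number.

Dose = 1363 mg

Dose_iv = CL × AUC_0→∞
     = 27.2 × 50.1 = 1362.72 mg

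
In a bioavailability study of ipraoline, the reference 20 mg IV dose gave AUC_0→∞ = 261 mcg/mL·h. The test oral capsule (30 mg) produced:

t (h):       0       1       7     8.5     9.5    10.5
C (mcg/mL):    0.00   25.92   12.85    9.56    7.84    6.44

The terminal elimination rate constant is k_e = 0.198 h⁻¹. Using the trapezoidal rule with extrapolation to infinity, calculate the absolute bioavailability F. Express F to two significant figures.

Trapezoidal AUC_0→10.5 (oral capsule):
  [0→1]: (0.00+25.92)/2 × 1 = 12.96
  [1→7]: (25.92+12.85)/2 × 6 = 116.31
  [7→8.5]: (12.85+9.56)/2 × 1.5 = 16.8075
  [8.5→9.5]: (9.56+7.84)/2 × 1 = 8.7
  [9.5→10.5]: (7.84+6.44)/2 × 1 = 7.14
  Sum = 161.9175 mcg/mL·h
Tail: C_last/k_e = 6.44/0.198 = 32.525
AUC_0→∞ (oral capsule) = 161.9175 + 32.525 = 194.4425 mcg/mL·h
F = (AUC_ev/D_ev)/(AUC_iv/D_iv) = (194.4425/30)/(261/20) = 6.48142/13.05 = 0.4967

F = 0.50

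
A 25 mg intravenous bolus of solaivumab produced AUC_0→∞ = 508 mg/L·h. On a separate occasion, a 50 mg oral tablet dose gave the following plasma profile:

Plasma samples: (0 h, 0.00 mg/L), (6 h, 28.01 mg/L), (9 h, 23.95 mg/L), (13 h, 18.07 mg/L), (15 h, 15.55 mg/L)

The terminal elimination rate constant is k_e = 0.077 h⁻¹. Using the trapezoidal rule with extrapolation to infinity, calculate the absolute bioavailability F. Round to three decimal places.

F = 0.474

Trapezoidal AUC_0→15 (oral tablet):
  [0→6]: (0.00+28.01)/2 × 6 = 84.03
  [6→9]: (28.01+23.95)/2 × 3 = 77.94
  [9→13]: (23.95+18.07)/2 × 4 = 84.04
  [13→15]: (18.07+15.55)/2 × 2 = 33.62
  Sum = 279.63 mg/L·h
Tail: C_last/k_e = 15.55/0.077 = 201.948
AUC_0→∞ (oral tablet) = 279.63 + 201.948 = 481.578 mg/L·h
F = (AUC_ev/D_ev)/(AUC_iv/D_iv) = (481.578/50)/(508/25) = 9.63156/20.32 = 0.4740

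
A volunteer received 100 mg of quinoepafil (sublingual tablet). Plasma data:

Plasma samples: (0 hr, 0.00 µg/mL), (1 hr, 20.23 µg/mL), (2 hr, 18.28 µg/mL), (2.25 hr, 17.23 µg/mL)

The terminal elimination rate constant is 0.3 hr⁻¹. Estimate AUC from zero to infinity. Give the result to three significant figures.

AUC = 91.2 µg/mL·hr

Trapezoidal AUC_0→2.25:
  [0→1]: (0.00+20.23)/2 × 1 = 10.115
  [1→2]: (20.23+18.28)/2 × 1 = 19.255
  [2→2.25]: (18.28+17.23)/2 × 0.25 = 4.43875
  Sum = 33.80875 µg/mL·hr
Extrapolated tail: C_last / k_e = 17.23 / 0.3 = 57.433
AUC_0→∞ = 33.80875 + 57.433 = 91.24175 µg/mL·hr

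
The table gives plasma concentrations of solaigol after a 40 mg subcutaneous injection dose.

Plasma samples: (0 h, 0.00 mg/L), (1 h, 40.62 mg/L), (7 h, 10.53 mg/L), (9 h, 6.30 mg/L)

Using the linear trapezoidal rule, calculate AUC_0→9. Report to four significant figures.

Trapezoidal AUC_0→9:
  [0→1]: (0.00+40.62)/2 × 1 = 20.31
  [1→7]: (40.62+10.53)/2 × 6 = 153.45
  [7→9]: (10.53+6.30)/2 × 2 = 16.83
  Sum = 190.59 mg/L·h

AUC = 190.6 mg/L·h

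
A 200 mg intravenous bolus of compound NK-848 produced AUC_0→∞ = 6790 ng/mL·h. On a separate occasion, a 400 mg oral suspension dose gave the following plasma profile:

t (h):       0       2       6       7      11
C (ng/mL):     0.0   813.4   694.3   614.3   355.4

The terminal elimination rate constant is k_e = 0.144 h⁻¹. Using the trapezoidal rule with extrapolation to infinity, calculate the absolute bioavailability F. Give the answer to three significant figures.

F = 0.655

Trapezoidal AUC_0→11 (oral suspension):
  [0→2]: (0.0+813.4)/2 × 2 = 813.4
  [2→6]: (813.4+694.3)/2 × 4 = 3015.4
  [6→7]: (694.3+614.3)/2 × 1 = 654.3
  [7→11]: (614.3+355.4)/2 × 4 = 1939.4
  Sum = 6422.5 ng/mL·h
Tail: C_last/k_e = 355.4/0.144 = 2468.056
AUC_0→∞ (oral suspension) = 6422.5 + 2468.056 = 8890.556 ng/mL·h
F = (AUC_ev/D_ev)/(AUC_iv/D_iv) = (8890.556/400)/(6790/200) = 22.22639/33.95 = 0.6547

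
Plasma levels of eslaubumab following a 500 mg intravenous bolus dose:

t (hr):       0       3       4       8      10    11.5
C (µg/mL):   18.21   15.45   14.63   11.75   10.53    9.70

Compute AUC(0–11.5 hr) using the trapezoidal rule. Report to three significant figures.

AUC = 156 µg/mL·hr

Trapezoidal AUC_0→11.5:
  [0→3]: (18.21+15.45)/2 × 3 = 50.49
  [3→4]: (15.45+14.63)/2 × 1 = 15.04
  [4→8]: (14.63+11.75)/2 × 4 = 52.76
  [8→10]: (11.75+10.53)/2 × 2 = 22.28
  [10→11.5]: (10.53+9.70)/2 × 1.5 = 15.1725
  Sum = 155.7425 µg/mL·hr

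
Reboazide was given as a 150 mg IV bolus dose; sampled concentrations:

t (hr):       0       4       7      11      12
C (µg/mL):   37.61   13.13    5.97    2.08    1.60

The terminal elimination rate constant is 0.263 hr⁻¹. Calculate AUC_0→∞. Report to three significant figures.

AUC = 154 µg/mL·hr

Trapezoidal AUC_0→12:
  [0→4]: (37.61+13.13)/2 × 4 = 101.48
  [4→7]: (13.13+5.97)/2 × 3 = 28.65
  [7→11]: (5.97+2.08)/2 × 4 = 16.1
  [11→12]: (2.08+1.60)/2 × 1 = 1.84
  Sum = 148.07 µg/mL·hr
Extrapolated tail: C_last / k_e = 1.60 / 0.263 = 6.084
AUC_0→∞ = 148.07 + 6.084 = 154.154 µg/mL·hr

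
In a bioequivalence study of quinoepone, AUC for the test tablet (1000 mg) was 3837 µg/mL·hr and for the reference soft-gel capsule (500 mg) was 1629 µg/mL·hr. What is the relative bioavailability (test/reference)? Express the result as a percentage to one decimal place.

F_rel = 117.8%

F_rel = (AUC_test/D_test) / (AUC_ref/D_ref)
      = (3837/1000) / (1629/500)
      = 3.837 / 3.258 = 1.1777 = 117.77%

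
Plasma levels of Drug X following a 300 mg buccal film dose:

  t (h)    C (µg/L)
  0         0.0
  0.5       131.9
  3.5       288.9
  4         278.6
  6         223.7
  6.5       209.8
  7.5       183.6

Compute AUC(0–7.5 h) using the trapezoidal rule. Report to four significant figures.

AUC = 1613 µg/L·h

Trapezoidal AUC_0→7.5:
  [0→0.5]: (0.0+131.9)/2 × 0.5 = 32.975
  [0.5→3.5]: (131.9+288.9)/2 × 3 = 631.2
  [3.5→4]: (288.9+278.6)/2 × 0.5 = 141.875
  [4→6]: (278.6+223.7)/2 × 2 = 502.3
  [6→6.5]: (223.7+209.8)/2 × 0.5 = 108.375
  [6.5→7.5]: (209.8+183.6)/2 × 1 = 196.7
  Sum = 1613.425 µg/L·h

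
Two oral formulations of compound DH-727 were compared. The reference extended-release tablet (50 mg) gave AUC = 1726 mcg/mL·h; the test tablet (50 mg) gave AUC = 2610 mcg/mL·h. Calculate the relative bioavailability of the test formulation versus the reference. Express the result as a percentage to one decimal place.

F_rel = 151.2%

F_rel = (AUC_test/D_test) / (AUC_ref/D_ref)
      = (2610/50) / (1726/50)
      = 52.2 / 34.52 = 1.5122 = 151.22%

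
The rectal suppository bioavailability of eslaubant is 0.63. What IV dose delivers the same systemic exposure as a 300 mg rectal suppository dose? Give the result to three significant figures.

Systemic exposure from an extravascular dose = F × D_ev, so the equivalent IV dose is F × D_ev.
D_iv = F × D_ev = 0.63 × 300 = 189 mg

D_iv = 189 mg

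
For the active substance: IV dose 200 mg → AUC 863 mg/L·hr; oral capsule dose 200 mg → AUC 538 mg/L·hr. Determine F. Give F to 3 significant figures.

F = (AUC_ev / D_ev) / (AUC_iv / D_iv)
  = (538/200) / (863/200)
  = 2.69 / 4.315 = 0.6234

F = 0.623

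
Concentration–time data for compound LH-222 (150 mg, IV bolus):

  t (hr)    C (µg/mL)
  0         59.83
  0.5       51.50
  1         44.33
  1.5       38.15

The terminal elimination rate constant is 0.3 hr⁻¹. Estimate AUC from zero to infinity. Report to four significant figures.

AUC = 199.6 µg/mL·hr

Trapezoidal AUC_0→1.5:
  [0→0.5]: (59.83+51.50)/2 × 0.5 = 27.8325
  [0.5→1]: (51.50+44.33)/2 × 0.5 = 23.9575
  [1→1.5]: (44.33+38.15)/2 × 0.5 = 20.62
  Sum = 72.41 µg/mL·hr
Extrapolated tail: C_last / k_e = 38.15 / 0.3 = 127.167
AUC_0→∞ = 72.41 + 127.167 = 199.577 µg/mL·hr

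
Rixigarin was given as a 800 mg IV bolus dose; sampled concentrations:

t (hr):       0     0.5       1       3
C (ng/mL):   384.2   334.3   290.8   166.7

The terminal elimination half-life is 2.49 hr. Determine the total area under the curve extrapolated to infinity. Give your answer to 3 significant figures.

Trapezoidal AUC_0→3:
  [0→0.5]: (384.2+334.3)/2 × 0.5 = 179.625
  [0.5→1]: (334.3+290.8)/2 × 0.5 = 156.275
  [1→3]: (290.8+166.7)/2 × 2 = 457.5
  Sum = 793.4 ng/mL·hr
k_e = ln2 / t½ = 0.693147 / 2.49 = 0.2784 hr^-1
Extrapolated tail: C_last / k_e = 166.7 / 0.2784 = 598.779
AUC_0→∞ = 793.4 + 598.779 = 1392.179 ng/mL·hr

AUC = 1390 ng/mL·hr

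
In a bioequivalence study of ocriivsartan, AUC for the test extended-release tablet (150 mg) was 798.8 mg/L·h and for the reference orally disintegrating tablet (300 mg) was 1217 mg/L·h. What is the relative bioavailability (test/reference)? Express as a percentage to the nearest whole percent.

F_rel = (AUC_test/D_test) / (AUC_ref/D_ref)
      = (798.8/150) / (1217/300)
      = 5.32533 / 4.05667 = 1.3127 = 131.27%

F_rel = 131%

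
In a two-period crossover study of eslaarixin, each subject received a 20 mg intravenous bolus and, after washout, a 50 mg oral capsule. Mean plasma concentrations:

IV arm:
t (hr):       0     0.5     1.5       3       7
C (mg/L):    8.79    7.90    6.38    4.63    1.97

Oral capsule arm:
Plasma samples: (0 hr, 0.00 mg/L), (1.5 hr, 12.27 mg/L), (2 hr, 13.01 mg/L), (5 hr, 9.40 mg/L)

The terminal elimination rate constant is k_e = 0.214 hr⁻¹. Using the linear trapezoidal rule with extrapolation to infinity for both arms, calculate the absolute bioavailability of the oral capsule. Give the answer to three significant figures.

Trapezoidal AUC_0→7 (IV):
  [0→0.5]: (8.79+7.90)/2 × 0.5 = 4.1725
  [0.5→1.5]: (7.90+6.38)/2 × 1 = 7.14
  [1.5→3]: (6.38+4.63)/2 × 1.5 = 8.2575
  [3→7]: (4.63+1.97)/2 × 4 = 13.2
  Sum = 32.77 mg/L·hr
IV tail: 1.97/0.214 = 9.206; AUC_iv,0→∞ = 32.77 + 9.206 = 41.976 mg/L·hr
Trapezoidal AUC_0→5 (oral capsule):
  [0→1.5]: (0.00+12.27)/2 × 1.5 = 9.2025
  [1.5→2]: (12.27+13.01)/2 × 0.5 = 6.32
  [2→5]: (13.01+9.40)/2 × 3 = 33.615
  Sum = 49.1375 mg/L·hr
oral capsule tail: 9.40/0.214 = 43.925; AUC_ev,0→∞ = 49.1375 + 43.925 = 93.0625 mg/L·hr
F = (AUC_ev/D_ev)/(AUC_iv/D_iv) = (93.0625/50)/(41.976/20) = 1.86125/2.0988 = 0.8868

F = 0.887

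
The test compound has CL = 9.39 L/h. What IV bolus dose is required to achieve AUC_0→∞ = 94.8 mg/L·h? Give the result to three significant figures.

Dose_iv = CL × AUC_0→∞
     = 9.39 × 94.8 = 890.172 mg

Dose = 890 mg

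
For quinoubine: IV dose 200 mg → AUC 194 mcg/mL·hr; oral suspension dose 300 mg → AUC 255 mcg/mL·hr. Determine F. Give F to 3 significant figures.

F = (AUC_ev / D_ev) / (AUC_iv / D_iv)
  = (255/300) / (194/200)
  = 0.85 / 0.97 = 0.8763

F = 0.876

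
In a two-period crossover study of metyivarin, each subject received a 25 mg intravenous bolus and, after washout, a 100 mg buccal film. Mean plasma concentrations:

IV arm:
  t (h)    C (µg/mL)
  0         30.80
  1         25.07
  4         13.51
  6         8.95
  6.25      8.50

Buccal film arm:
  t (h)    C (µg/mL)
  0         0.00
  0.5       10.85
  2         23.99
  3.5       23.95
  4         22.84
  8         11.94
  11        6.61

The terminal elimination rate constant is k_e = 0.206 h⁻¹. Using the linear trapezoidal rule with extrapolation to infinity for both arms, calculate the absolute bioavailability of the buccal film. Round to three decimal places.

Trapezoidal AUC_0→6.25 (IV):
  [0→1]: (30.80+25.07)/2 × 1 = 27.935
  [1→4]: (25.07+13.51)/2 × 3 = 57.87
  [4→6]: (13.51+8.95)/2 × 2 = 22.46
  [6→6.25]: (8.95+8.50)/2 × 0.25 = 2.18125
  Sum = 110.44625 µg/mL·h
IV tail: 8.50/0.206 = 41.262; AUC_iv,0→∞ = 110.44625 + 41.262 = 151.70825 µg/mL·h
Trapezoidal AUC_0→11 (buccal film):
  [0→0.5]: (0.00+10.85)/2 × 0.5 = 2.7125
  [0.5→2]: (10.85+23.99)/2 × 1.5 = 26.13
  [2→3.5]: (23.99+23.95)/2 × 1.5 = 35.955
  [3.5→4]: (23.95+22.84)/2 × 0.5 = 11.6975
  [4→8]: (22.84+11.94)/2 × 4 = 69.56
  [8→11]: (11.94+6.61)/2 × 3 = 27.825
  Sum = 173.88 µg/mL·h
buccal film tail: 6.61/0.206 = 32.087; AUC_ev,0→∞ = 173.88 + 32.087 = 205.967 µg/mL·h
F = (AUC_ev/D_ev)/(AUC_iv/D_iv) = (205.967/100)/(151.70825/25) = 2.05967/6.06833 = 0.3394

F = 0.339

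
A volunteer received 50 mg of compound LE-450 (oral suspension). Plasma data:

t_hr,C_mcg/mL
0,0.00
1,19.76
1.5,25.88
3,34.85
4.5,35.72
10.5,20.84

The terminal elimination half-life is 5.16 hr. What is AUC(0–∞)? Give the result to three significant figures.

Trapezoidal AUC_0→10.5:
  [0→1]: (0.00+19.76)/2 × 1 = 9.88
  [1→1.5]: (19.76+25.88)/2 × 0.5 = 11.41
  [1.5→3]: (25.88+34.85)/2 × 1.5 = 45.5475
  [3→4.5]: (34.85+35.72)/2 × 1.5 = 52.9275
  [4.5→10.5]: (35.72+20.84)/2 × 6 = 169.68
  Sum = 289.445 mcg/mL·hr
k_e = ln2 / t½ = 0.693147 / 5.16 = 0.1343 hr^-1
Extrapolated tail: C_last / k_e = 20.84 / 0.1343 = 155.175
AUC_0→∞ = 289.445 + 155.175 = 444.62 mcg/mL·hr

AUC = 445 mcg/mL·hr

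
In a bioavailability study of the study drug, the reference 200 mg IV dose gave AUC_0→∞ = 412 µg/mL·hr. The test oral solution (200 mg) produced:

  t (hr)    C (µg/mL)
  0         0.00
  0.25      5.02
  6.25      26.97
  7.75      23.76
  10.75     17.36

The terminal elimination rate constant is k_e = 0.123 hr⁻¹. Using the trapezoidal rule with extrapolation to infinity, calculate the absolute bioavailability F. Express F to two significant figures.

Trapezoidal AUC_0→10.75 (oral solution):
  [0→0.25]: (0.00+5.02)/2 × 0.25 = 0.6275
  [0.25→6.25]: (5.02+26.97)/2 × 6 = 95.97
  [6.25→7.75]: (26.97+23.76)/2 × 1.5 = 38.0475
  [7.75→10.75]: (23.76+17.36)/2 × 3 = 61.68
  Sum = 196.325 µg/mL·hr
Tail: C_last/k_e = 17.36/0.123 = 141.138
AUC_0→∞ (oral solution) = 196.325 + 141.138 = 337.463 µg/mL·hr
F = (AUC_ev/D_ev)/(AUC_iv/D_iv) = (337.463/200)/(412/200) = 1.687315/2.06 = 0.8191

F = 0.82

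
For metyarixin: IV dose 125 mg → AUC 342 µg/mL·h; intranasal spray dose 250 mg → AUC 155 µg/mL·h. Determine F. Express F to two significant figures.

F = (AUC_ev / D_ev) / (AUC_iv / D_iv)
  = (155/250) / (342/125)
  = 0.62 / 2.736 = 0.2266

F = 0.23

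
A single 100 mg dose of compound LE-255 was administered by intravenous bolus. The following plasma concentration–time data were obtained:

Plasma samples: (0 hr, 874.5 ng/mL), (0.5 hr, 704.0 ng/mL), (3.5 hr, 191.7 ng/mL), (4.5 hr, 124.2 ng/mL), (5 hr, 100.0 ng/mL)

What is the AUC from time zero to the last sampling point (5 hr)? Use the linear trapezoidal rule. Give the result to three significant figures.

AUC = 1950 ng/mL·hr

Trapezoidal AUC_0→5:
  [0→0.5]: (874.5+704.0)/2 × 0.5 = 394.625
  [0.5→3.5]: (704.0+191.7)/2 × 3 = 1343.55
  [3.5→4.5]: (191.7+124.2)/2 × 1 = 157.95
  [4.5→5]: (124.2+100.0)/2 × 0.5 = 56.05
  Sum = 1952.175 ng/mL·hr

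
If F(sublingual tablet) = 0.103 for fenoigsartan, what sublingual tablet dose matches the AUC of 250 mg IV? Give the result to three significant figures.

For equal systemic exposure: F × D_ev = D_iv
D_ev = D_iv / F = 250 / 0.103 = 2427.18 mg

D_sublingual = 2430 mg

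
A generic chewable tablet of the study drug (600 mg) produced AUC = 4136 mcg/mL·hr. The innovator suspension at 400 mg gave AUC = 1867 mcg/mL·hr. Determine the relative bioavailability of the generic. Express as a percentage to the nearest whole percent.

F_rel = 148%

F_rel = (AUC_test/D_test) / (AUC_ref/D_ref)
      = (4136/600) / (1867/400)
      = 6.89333 / 4.6675 = 1.4769 = 147.69%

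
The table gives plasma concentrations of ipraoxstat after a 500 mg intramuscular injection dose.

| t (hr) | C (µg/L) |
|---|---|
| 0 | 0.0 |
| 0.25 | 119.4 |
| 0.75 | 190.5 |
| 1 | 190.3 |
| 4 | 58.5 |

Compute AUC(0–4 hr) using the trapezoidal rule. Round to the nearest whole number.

AUC = 513 µg/L·hr

Trapezoidal AUC_0→4:
  [0→0.25]: (0.0+119.4)/2 × 0.25 = 14.925
  [0.25→0.75]: (119.4+190.5)/2 × 0.5 = 77.475
  [0.75→1]: (190.5+190.3)/2 × 0.25 = 47.6
  [1→4]: (190.3+58.5)/2 × 3 = 373.2
  Sum = 513.2 µg/L·hr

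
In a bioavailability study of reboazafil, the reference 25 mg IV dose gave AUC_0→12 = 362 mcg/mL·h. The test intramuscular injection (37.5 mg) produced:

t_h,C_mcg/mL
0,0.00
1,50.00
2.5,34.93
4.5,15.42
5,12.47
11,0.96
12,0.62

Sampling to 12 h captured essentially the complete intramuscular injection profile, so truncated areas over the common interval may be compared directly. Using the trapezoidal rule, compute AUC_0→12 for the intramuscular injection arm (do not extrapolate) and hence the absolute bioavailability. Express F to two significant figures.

Trapezoidal AUC_0→12 (intramuscular injection):
  [0→1]: (0.00+50.00)/2 × 1 = 25.0
  [1→2.5]: (50.00+34.93)/2 × 1.5 = 63.6975
  [2.5→4.5]: (34.93+15.42)/2 × 2 = 50.35
  [4.5→5]: (15.42+12.47)/2 × 0.5 = 6.9725
  [5→11]: (12.47+0.96)/2 × 6 = 40.29
  [11→12]: (0.96+0.62)/2 × 1 = 0.79
  Sum = 187.1 mcg/mL·h
F = (AUC_ev/D_ev)/(AUC_iv/D_iv) = (187.1/37.5)/(362/25) = 4.98933/14.48 = 0.3446

F = 0.34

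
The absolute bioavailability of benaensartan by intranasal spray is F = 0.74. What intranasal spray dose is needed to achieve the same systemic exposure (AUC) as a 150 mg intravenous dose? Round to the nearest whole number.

For equal systemic exposure: F × D_ev = D_iv
D_ev = D_iv / F = 150 / 0.74 = 202.703 mg

D_intranasal = 203 mg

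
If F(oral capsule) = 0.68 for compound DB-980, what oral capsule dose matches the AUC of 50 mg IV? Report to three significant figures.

D_oral = 73.5 mg

For equal systemic exposure: F × D_ev = D_iv
D_ev = D_iv / F = 50 / 0.68 = 73.5294 mg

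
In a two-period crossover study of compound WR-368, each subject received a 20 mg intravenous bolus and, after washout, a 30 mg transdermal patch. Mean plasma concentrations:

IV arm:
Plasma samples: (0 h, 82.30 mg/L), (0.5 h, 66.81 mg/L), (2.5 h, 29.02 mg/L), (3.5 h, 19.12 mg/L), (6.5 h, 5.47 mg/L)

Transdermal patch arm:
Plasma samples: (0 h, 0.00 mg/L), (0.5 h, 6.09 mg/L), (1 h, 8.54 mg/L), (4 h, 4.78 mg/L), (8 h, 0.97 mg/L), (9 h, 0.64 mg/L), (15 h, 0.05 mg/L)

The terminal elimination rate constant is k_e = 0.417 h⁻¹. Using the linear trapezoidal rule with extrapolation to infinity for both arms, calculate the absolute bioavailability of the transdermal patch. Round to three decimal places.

F = 0.128

Trapezoidal AUC_0→6.5 (IV):
  [0→0.5]: (82.30+66.81)/2 × 0.5 = 37.2775
  [0.5→2.5]: (66.81+29.02)/2 × 2 = 95.83
  [2.5→3.5]: (29.02+19.12)/2 × 1 = 24.07
  [3.5→6.5]: (19.12+5.47)/2 × 3 = 36.885
  Sum = 194.0625 mg/L·h
IV tail: 5.47/0.417 = 13.118; AUC_iv,0→∞ = 194.0625 + 13.118 = 207.1805 mg/L·h
Trapezoidal AUC_0→15 (transdermal patch):
  [0→0.5]: (0.00+6.09)/2 × 0.5 = 1.5225
  [0.5→1]: (6.09+8.54)/2 × 0.5 = 3.6575
  [1→4]: (8.54+4.78)/2 × 3 = 19.98
  [4→8]: (4.78+0.97)/2 × 4 = 11.5
  [8→9]: (0.97+0.64)/2 × 1 = 0.805
  [9→15]: (0.64+0.05)/2 × 6 = 2.07
  Sum = 39.535 mg/L·h
transdermal patch tail: 0.05/0.417 = 0.120; AUC_ev,0→∞ = 39.535 + 0.120 = 39.655 mg/L·h
F = (AUC_ev/D_ev)/(AUC_iv/D_iv) = (39.655/30)/(207.1805/20) = 1.32183/10.359025 = 0.1276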